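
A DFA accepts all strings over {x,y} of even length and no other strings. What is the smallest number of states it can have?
By Myhill–Nerode, count the distinguishable equivalence classes: two classes — parity of the length.
2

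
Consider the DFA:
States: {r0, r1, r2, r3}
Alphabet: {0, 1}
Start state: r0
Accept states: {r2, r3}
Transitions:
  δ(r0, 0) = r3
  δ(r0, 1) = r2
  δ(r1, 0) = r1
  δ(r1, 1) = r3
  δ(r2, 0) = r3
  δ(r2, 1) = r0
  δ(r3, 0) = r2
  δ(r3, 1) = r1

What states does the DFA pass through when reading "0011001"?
read '0': r0 → r3
  read '0': r3 → r2
  read '1': r2 → r0
  read '1': r0 → r2
  read '0': r2 → r3
  read '0': r3 → r2
  read '1': r2 → r0
r0 -> r3 -> r2 -> r0 -> r2 -> r3 -> r2 -> r0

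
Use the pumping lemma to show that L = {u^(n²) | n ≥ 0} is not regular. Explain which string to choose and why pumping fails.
Assume L is regular with pumping length p. Idea: pumping adds a fixed amount, but gaps between consecutive squares grow.
Choose s = u^(p²) (length p² ≥ p). By the pumping lemma, s = xyz with |xy| ≤ p, |y| > 0, so |y| = k with 1 ≤ k ≤ p. Then |xy²z| = p²+k. Since p² < p²+k ≤ p²+p < (p+1)², the length p²+k lies strictly between consecutive squares, so it is not a perfect square and xy²z ∉ L.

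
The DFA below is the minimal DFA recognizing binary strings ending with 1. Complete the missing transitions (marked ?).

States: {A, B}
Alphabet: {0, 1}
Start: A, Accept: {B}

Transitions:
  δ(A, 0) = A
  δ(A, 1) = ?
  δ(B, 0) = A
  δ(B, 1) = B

From the language and accept set, identify what each state tracks — A: last symbol not 1; B: last symbol is 1.
Each missing δ(q, a) is the state matching the new tracked value after reading a.
δ(A, 1) = B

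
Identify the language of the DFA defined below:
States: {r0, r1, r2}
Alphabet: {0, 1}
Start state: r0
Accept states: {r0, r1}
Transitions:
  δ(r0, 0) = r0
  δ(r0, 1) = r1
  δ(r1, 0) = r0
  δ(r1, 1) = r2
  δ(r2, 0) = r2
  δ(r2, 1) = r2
Testing a few strings:
  '000' → accept
  '1100' → reject
  '0101' → accept
  '1101' → reject
State roles: r0=last symbol not 1 (ok); r1=last symbol 1 (ok); r2=saw 11 (dead)
All binary strings with no two consecutive 1's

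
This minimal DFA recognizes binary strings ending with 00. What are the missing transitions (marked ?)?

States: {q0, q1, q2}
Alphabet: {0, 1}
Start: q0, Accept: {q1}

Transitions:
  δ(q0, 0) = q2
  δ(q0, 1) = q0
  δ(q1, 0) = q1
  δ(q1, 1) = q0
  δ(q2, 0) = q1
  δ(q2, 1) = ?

From the language and accept set, identify what each state tracks — q0: last symbol not 0; q1: two trailing 0's; q2: one trailing 0.
Each missing δ(q, a) is the state matching the new tracked value after reading a.
δ(q2, 1) = q0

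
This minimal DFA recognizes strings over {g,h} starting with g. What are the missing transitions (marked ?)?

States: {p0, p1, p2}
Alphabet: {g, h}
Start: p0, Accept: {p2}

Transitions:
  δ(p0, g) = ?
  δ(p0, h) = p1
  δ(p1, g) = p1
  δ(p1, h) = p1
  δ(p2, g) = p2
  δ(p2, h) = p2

From the language and accept set, identify what each state tracks — p0: no input read; p1: started with h (dead); p2: started with g.
Each missing δ(q, a) is the state matching the new tracked value after reading a.
δ(p0, g) = p2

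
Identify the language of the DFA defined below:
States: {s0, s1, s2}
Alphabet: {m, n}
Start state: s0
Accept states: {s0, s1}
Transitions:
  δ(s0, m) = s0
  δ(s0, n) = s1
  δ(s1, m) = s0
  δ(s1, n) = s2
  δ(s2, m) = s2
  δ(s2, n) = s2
Testing a few strings:
  'mnmm' → accept
  'nmm' → accept
  'mn' → accept
  'nnnn' → reject
State roles: s0=last symbol not n (ok); s1=last symbol n (ok); s2=saw nn (dead)
All strings over {m,n} with no two consecutive n's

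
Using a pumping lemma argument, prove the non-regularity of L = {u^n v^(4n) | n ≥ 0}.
Assume L is regular with pumping length p. Idea: pumping the u-block breaks the 1:4 ratio.
Choose s = u^p v^(4p) (length 5p ≥ p). By the pumping lemma, s = xyz with |xy| ≤ p, |y| > 0, so y = u^k with k ≥ 1. Then xy²z = u^(p+k) v^(4p). For this to be in L we would need 4p = 4(p+k), i.e. 4k = 0, contradicting k ≥ 1. So xy²z ∉ L.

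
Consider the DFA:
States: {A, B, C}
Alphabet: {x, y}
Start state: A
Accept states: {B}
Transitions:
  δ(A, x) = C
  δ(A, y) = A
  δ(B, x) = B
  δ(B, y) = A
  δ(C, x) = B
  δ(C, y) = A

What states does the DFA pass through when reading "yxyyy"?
read 'y': A → A
  read 'x': A → C
  read 'y': C → A
  read 'y': A → A
  read 'y': A → A
A -> A -> C -> A -> A -> A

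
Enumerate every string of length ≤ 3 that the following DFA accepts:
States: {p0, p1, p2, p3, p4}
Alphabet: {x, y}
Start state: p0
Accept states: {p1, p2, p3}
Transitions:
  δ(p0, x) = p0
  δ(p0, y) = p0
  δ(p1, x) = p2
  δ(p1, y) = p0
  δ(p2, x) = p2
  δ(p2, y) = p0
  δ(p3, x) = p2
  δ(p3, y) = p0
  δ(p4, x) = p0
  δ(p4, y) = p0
None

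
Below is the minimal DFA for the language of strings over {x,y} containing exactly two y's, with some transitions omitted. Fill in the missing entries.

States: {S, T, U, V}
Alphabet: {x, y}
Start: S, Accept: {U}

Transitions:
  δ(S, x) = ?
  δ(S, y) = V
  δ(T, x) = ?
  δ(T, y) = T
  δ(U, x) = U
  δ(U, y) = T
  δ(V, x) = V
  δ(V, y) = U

From the language and accept set, identify what each state tracks — S: zero y's; T: ≥ three y's (dead); U: two y's; V: one y.
Each missing δ(q, a) is the state matching the new tracked value after reading a.
δ(S, x) = S; δ(T, x) = T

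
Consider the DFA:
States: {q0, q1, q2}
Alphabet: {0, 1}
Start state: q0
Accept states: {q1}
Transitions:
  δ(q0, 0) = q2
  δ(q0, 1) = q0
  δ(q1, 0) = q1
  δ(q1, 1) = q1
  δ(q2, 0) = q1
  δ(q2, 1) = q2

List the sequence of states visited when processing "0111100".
read '0': q0 → q2
  read '1': q2 → q2
  read '1': q2 → q2
  read '1': q2 → q2
  read '1': q2 → q2
  read '0': q2 → q1
  read '0': q1 → q1
q0 -> q2 -> q2 -> q2 -> q2 -> q2 -> q1 -> q1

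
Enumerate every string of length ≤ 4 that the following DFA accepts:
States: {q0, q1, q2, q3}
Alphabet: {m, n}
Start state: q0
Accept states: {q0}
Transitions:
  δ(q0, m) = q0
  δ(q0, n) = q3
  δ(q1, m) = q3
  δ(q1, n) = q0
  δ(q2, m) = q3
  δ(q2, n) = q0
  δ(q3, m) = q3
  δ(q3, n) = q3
ε, m, mm, mmm, mmmm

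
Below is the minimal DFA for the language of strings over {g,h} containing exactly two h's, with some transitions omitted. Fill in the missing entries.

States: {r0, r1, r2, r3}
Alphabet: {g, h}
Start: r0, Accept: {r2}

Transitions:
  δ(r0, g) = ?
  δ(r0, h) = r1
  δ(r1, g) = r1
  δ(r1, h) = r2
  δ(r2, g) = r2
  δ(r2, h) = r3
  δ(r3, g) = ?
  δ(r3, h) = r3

From the language and accept set, identify what each state tracks — r0: zero h's; r1: one h; r2: two h's; r3: ≥ three h's (dead).
Each missing δ(q, a) is the state matching the new tracked value after reading a.
δ(r0, g) = r0; δ(r3, g) = r3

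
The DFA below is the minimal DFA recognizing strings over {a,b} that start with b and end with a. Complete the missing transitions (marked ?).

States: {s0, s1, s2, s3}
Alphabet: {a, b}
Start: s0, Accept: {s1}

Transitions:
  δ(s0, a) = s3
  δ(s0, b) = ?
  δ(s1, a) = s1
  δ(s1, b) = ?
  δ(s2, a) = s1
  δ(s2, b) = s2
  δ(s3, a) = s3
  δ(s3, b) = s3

From the language and accept set, identify what each state tracks — s0: no input read; s1: started with b, last symbol a; s2: started with b, last symbol b; s3: started with a (dead).
Each missing δ(q, a) is the state matching the new tracked value after reading a.
δ(s0, b) = s2; δ(s1, b) = s2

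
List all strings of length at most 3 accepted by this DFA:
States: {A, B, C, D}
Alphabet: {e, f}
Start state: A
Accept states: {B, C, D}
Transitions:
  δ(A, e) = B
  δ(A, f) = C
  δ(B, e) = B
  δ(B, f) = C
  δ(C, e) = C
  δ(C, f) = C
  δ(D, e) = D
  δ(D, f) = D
e, f, ee, ef, fe, ff, eee, eef, efe, eff, fee, fef, ffe, fff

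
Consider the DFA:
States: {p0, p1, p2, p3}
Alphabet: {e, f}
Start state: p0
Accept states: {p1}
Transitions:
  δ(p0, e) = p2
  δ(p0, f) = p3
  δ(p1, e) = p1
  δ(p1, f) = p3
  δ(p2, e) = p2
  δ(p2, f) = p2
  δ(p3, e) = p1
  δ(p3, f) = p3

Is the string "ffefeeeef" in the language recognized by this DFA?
Processing string "ffefeeeef":
  p0 --f--> p3
  p3 --f--> p3
  p3 --e--> p1
  p1 --f--> p3
  p3 --e--> p1
  p1 --e--> p1
  p1 --e--> p1
  p1 --e--> p1
  p1 --f--> p3
Final state: p3
Accept states: {p1}
No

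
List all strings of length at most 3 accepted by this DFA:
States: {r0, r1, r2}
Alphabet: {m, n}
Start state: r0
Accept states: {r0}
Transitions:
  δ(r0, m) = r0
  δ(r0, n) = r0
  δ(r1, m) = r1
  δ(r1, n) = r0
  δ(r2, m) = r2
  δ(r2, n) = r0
ε, m, n, mm, mn, nm, nn, mmm, mmn, mnm, mnn, nmm, nmn, nnm, nnn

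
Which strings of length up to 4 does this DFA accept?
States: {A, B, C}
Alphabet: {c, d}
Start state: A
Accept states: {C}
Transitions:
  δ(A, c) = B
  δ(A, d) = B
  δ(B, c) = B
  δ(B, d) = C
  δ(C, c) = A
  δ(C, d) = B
cd, dd, ccd, dcd, cccd, cddd, dccd, dddd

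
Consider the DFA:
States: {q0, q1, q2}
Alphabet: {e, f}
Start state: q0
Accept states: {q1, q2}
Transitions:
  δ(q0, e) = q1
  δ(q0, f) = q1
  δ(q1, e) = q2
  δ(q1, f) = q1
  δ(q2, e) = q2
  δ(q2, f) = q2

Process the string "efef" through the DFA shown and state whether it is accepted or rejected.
Processing string "efef":
  q0 --e--> q1
  q1 --f--> q1
  q1 --e--> q2
  q2 --f--> q2
Final state: q2
Accept states: {q1, q2}
Yes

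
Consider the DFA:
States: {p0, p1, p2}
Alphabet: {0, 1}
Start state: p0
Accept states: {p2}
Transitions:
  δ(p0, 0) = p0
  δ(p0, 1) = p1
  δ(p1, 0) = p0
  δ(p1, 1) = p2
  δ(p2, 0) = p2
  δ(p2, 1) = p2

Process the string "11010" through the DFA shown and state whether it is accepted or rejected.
Processing string "11010":
  p0 --1--> p1
  p1 --1--> p2
  p2 --0--> p2
  p2 --1--> p2
  p2 --0--> p2
Final state: p2
Accept states: {p2}
Yes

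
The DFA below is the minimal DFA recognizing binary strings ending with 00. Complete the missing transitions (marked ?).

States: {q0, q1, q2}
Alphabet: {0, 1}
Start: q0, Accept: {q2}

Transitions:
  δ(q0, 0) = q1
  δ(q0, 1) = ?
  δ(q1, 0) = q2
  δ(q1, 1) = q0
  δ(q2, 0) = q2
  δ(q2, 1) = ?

From the language and accept set, identify what each state tracks — q0: last symbol not 0; q1: one trailing 0; q2: two trailing 0's.
Each missing δ(q, a) is the state matching the new tracked value after reading a.
δ(q0, 1) = q0; δ(q2, 1) = q0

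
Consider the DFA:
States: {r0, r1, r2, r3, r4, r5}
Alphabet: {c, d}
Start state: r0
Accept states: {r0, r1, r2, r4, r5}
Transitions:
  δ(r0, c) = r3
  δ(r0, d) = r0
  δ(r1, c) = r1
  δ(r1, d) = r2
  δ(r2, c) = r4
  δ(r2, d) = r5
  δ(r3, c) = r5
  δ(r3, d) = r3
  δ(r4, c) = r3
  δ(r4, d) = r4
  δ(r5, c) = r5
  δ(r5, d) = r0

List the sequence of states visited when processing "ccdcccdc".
read 'c': r0 → r3
  read 'c': r3 → r5
  read 'd': r5 → r0
  read 'c': r0 → r3
  read 'c': r3 → r5
  read 'c': r5 → r5
  read 'd': r5 → r0
  read 'c': r0 → r3
r0 -> r3 -> r5 -> r0 -> r3 -> r5 -> r5 -> r0 -> r3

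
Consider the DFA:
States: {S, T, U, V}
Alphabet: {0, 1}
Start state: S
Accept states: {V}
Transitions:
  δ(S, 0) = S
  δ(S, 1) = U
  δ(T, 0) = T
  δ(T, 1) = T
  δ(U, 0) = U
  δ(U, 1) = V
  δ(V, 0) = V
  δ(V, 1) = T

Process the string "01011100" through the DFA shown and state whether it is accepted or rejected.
Processing string "01011100":
  S --0--> S
  S --1--> U
  U --0--> U
  U --1--> V
  V --1--> T
  T --1--> T
  T --0--> T
  T --0--> T
Final state: T
Accept states: {V}
No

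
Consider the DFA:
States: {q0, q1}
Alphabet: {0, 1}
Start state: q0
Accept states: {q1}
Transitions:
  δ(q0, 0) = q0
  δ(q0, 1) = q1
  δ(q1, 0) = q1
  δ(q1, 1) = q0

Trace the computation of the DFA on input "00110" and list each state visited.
read '0': q0 → q0
  read '0': q0 → q0
  read '1': q0 → q1
  read '1': q1 → q0
  read '0': q0 → q0
q0 -> q0 -> q0 -> q1 -> q0 -> q0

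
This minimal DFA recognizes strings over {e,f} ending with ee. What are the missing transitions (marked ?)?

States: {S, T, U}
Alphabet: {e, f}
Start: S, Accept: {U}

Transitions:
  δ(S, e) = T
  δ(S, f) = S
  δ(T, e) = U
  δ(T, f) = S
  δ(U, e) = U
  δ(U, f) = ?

From the language and accept set, identify what each state tracks — S: last symbol not e; T: one trailing e; U: two trailing e's.
Each missing δ(q, a) is the state matching the new tracked value after reading a.
δ(U, f) = S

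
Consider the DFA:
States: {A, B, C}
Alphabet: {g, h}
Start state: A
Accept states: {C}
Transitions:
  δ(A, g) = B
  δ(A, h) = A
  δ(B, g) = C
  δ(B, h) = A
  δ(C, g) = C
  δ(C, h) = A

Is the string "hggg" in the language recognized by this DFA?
Processing string "hggg":
  A --h--> A
  A --g--> B
  B --g--> C
  C --g--> C
Final state: C
Accept states: {C}
Yes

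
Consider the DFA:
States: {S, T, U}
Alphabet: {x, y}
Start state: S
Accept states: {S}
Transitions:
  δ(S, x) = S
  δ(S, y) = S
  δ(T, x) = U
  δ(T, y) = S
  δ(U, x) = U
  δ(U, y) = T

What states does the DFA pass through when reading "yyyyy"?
read 'y': S → S
  read 'y': S → S
  read 'y': S → S
  read 'y': S → S
  read 'y': S → S
S -> S -> S -> S -> S -> S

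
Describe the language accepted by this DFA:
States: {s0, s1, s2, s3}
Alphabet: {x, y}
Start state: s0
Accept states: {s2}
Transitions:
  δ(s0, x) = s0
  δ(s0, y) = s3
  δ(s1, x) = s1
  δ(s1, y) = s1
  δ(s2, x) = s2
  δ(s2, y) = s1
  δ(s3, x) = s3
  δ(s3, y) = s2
Testing a few strings:
  'y' → reject
  'xyy' → accept
  'yxy' → accept
  'xyx' → reject
State roles: s0=zero y's; s1=≥ three y's (dead); s2=two y's; s3=one y
All strings over {x,y} containing exactly two y's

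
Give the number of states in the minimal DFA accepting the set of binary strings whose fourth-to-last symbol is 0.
By Myhill–Nerode, count the distinguishable equivalence classes: 2^4 = 16 classes — the DFA must remember the last 4 symbols read; every pair of distinct length-4 suffixes is distinguishable by some continuation.
16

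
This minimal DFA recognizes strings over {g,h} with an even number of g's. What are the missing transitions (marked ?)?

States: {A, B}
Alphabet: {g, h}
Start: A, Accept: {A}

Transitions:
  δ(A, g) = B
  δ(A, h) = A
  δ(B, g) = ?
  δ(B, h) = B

From the language and accept set, identify what each state tracks — A: even number of g's so far; B: odd number of g's so far.
Each missing δ(q, a) is the state matching the new tracked value after reading a.
δ(B, g) = A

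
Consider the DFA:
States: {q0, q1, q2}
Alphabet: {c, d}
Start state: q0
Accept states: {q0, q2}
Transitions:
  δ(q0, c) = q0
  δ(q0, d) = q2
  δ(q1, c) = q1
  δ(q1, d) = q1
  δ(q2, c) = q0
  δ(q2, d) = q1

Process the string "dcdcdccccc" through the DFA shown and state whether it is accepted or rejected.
Processing string "dcdcdccccc":
  q0 --d--> q2
  q2 --c--> q0
  q0 --d--> q2
  q2 --c--> q0
  q0 --d--> q2
  q2 --c--> q0
  q0 --c--> q0
  q0 --c--> q0
  q0 --c--> q0
  q0 --c--> q0
Final state: q0
Accept states: {q0, q2}
Yes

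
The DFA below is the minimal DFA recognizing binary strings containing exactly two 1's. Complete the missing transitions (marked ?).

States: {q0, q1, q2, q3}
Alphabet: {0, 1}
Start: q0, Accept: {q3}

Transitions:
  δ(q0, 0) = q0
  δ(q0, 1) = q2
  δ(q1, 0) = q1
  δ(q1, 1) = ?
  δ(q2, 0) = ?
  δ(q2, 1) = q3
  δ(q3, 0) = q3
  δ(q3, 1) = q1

From the language and accept set, identify what each state tracks — q0: zero 1's; q1: ≥ three 1's (dead); q2: one 1; q3: two 1's.
Each missing δ(q, a) is the state matching the new tracked value after reading a.
δ(q1, 1) = q1; δ(q2, 0) = q2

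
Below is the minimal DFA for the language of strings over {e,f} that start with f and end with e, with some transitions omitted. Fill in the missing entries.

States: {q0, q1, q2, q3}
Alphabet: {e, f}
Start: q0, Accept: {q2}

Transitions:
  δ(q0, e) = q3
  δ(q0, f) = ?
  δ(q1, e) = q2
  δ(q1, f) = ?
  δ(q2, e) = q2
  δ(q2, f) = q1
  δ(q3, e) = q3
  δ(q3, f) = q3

From the language and accept set, identify what each state tracks — q0: no input read; q1: started with f, last symbol f; q2: started with f, last symbol e; q3: started with e (dead).
Each missing δ(q, a) is the state matching the new tracked value after reading a.
δ(q0, f) = q1; δ(q1, f) = q1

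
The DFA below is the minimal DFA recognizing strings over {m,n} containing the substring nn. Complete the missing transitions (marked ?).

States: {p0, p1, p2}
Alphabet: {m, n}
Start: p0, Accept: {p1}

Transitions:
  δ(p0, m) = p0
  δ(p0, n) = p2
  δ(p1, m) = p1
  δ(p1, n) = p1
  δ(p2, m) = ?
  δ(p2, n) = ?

From the language and accept set, identify what each state tracks — p0: no progress toward nn; p1: substring nn seen; p2: one trailing n.
Each missing δ(q, a) is the state matching the new tracked value after reading a.
δ(p2, m) = p0; δ(p2, n) = p1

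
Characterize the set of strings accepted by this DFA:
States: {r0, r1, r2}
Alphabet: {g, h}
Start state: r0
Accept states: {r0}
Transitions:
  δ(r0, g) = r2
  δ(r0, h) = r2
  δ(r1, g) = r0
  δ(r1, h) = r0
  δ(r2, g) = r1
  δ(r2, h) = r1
Testing a few strings:
  'hhg' → accept
  'g' → reject
  'h' → reject
  'hgg' → accept
State roles: r0=length ≡ 0 (mod 3); r1=length ≡ 2 (mod 3); r2=length ≡ 1 (mod 3)
All strings over {g,h} whose length is a multiple of 3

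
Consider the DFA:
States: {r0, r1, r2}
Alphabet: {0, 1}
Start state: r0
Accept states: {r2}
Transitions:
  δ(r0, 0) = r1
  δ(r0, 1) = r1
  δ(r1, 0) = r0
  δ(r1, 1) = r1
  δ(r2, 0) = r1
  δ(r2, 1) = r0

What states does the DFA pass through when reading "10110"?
read '1': r0 → r1
  read '0': r1 → r0
  read '1': r0 → r1
  read '1': r1 → r1
  read '0': r1 → r0
r0 -> r1 -> r0 -> r1 -> r1 -> r0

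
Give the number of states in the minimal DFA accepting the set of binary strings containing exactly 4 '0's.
By Myhill–Nerode, count the distinguishable equivalence classes: 6 classes — having seen 0, 1, …, 4, or >4 copies of '0'; the count-4 class is the only accepting one and >4 is dead.
6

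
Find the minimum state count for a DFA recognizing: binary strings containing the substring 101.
By Myhill–Nerode, count the distinguishable equivalence classes: 4 classes — one per longest suffix of the input that is a prefix of '101' (lengths 0 through 2), plus an absorbing 'already seen 101' class.
4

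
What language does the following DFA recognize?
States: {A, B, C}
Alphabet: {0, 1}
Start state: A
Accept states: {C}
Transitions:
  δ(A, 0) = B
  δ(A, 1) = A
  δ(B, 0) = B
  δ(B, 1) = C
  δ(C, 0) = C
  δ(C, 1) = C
Testing a few strings:
  '1' → reject
  '1011' → accept
  '001' → accept
  '0011' → accept
State roles: A=no 0 seen yet; B=seen a 0, waiting for 1; C=substring 01 seen
All binary strings containing the substring 01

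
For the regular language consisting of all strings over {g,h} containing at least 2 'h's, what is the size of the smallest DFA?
By Myhill–Nerode, count the distinguishable equivalence classes: 3 classes — having seen 0, 1, or ≥2 copies of 'h'; any two classes i < j (j ≤ 2) are distinguished by the string h^(2−j), which takes class j to 2 copies (accepted) but leaves class i below 2 (rejected).
3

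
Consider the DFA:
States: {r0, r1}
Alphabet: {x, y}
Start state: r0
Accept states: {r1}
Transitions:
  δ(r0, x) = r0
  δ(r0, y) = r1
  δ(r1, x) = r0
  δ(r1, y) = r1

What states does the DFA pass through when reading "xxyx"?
read 'x': r0 → r0
  read 'x': r0 → r0
  read 'y': r0 → r1
  read 'x': r1 → r0
r0 -> r0 -> r0 -> r1 -> r0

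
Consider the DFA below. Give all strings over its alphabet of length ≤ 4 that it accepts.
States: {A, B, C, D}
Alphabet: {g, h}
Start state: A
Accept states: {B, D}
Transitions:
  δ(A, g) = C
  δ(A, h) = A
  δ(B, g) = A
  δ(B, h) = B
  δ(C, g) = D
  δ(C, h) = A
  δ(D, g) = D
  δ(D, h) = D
gg, ggg, ggh, hgg, gggg, gggh, gghg, gghh, ghgg, hggg, hggh, hhgg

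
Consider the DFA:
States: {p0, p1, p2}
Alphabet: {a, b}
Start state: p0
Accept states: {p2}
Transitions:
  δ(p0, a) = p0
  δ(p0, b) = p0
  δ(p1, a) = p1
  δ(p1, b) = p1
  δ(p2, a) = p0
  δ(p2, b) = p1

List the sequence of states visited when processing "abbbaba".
read 'a': p0 → p0
  read 'b': p0 → p0
  read 'b': p0 → p0
  read 'b': p0 → p0
  read 'a': p0 → p0
  read 'b': p0 → p0
  read 'a': p0 → p0
p0 -> p0 -> p0 -> p0 -> p0 -> p0 -> p0 -> p0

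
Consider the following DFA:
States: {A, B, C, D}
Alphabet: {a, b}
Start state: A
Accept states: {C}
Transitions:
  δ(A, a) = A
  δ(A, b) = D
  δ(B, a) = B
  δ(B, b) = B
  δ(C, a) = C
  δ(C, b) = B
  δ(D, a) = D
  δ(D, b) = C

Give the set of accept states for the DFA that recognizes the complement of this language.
Complement accept states = All states \ Original accept states
= {A, B, C, D} \ {C}
{A, B, D}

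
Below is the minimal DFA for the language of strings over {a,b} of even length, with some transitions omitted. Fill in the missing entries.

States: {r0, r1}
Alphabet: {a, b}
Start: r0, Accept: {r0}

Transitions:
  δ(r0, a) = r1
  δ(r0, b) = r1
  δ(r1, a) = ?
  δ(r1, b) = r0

From the language and accept set, identify what each state tracks — r0: even length so far; r1: odd length so far.
Each missing δ(q, a) is the state matching the new tracked value after reading a.
δ(r1, a) = r0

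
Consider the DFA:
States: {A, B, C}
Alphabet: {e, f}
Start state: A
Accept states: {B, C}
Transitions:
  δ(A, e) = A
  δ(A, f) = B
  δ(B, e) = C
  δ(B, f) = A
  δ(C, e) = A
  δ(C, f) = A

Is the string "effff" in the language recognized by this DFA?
Processing string "effff":
  A --e--> A
  A --f--> B
  B --f--> A
  A --f--> B
  B --f--> A
Final state: A
Accept states: {B, C}
No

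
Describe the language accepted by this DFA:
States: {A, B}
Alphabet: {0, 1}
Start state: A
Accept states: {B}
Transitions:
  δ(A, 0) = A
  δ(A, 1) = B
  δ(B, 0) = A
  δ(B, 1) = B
Testing a few strings:
  '01' → accept
  '111' → accept
  '00' → reject
  '011' → accept
State roles: A=last symbol not 1; B=last symbol is 1
All binary strings ending with 1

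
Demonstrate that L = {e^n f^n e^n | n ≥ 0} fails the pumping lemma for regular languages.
Assume L is regular with pumping length p. Idea: pumping the first e-block unbalances it against the other two.
Choose s = e^p f^p e^p ∈ L (|s| = 3p ≥ p). By the pumping lemma, s = xyz with |xy| ≤ p, |y| > 0, so y = e^k with k ≥ 1, inside the first e-block. Then xy²z = e^(p+k) f^p e^p. The first block has length p+k ≠ p, so the three block lengths are no longer equal and xy²z ∉ L.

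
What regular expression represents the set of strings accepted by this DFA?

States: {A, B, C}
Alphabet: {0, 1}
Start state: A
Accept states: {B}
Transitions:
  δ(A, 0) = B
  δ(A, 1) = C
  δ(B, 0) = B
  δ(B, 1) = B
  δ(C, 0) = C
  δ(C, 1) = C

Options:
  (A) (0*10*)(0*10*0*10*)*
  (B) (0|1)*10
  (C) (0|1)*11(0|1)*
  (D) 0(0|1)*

Check each option against the DFA on short strings; one disagreement eliminates an option:
  (A) (0*10*)(0*10*0*10*)*: on '0' the DFA goes A → B and accepts (B ∈ Accept), but the regex does not match it → eliminate
  (B) (0|1)*10: on '0' the DFA goes A → B and accepts (B ∈ Accept), but the regex does not match it → eliminate
  (C) (0|1)*11(0|1)*: on '0' the DFA goes A → B and accepts (B ∈ Accept), but the regex does not match it → eliminate
  (D) 0(0|1)*: agrees with the DFA on every string of length ≤ 6
Only (D) is consistent with the DFA.
(D) 0(0|1)*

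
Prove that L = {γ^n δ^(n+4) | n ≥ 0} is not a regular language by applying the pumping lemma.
Assume L is regular with pumping length p. Idea: pumping the γ-block breaks the fixed offset of 4.
Choose s = γ^p δ^(p+4) ∈ L. By the pumping lemma, s = xyz with |xy| ≤ p, |y| > 0, so y = γ^k with k ≥ 1. Then xy²z = γ^(p+k) δ^(p+4). For this to be in L we would need p+4 = (p+k)+4, i.e. k = 0, contradicting k ≥ 1. So xy²z ∉ L.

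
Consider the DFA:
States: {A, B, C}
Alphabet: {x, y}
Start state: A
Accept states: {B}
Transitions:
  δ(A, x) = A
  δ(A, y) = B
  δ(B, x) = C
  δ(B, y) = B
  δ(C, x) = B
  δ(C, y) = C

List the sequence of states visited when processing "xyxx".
read 'x': A → A
  read 'y': A → B
  read 'x': B → C
  read 'x': C → B
A -> A -> B -> C -> B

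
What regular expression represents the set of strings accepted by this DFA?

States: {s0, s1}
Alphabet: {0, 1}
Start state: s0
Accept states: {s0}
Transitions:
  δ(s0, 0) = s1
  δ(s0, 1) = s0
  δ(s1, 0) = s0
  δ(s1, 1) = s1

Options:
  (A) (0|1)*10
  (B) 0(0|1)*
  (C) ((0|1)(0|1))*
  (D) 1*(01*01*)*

Check each option against the DFA on short strings; one disagreement eliminates an option:
  (A) (0|1)*10: on ε the DFA stays in s0 and accepts (s0 ∈ Accept), but the regex does not match it → eliminate
  (B) 0(0|1)*: on ε the DFA stays in s0 and accepts (s0 ∈ Accept), but the regex does not match it → eliminate
  (C) ((0|1)(0|1))*: on '1' the DFA goes s0 → s0 and accepts (s0 ∈ Accept), but the regex does not match it → eliminate
  (D) 1*(01*01*)*: agrees with the DFA on every string of length ≤ 6
Only (D) is consistent with the DFA.
(D) 1*(01*01*)*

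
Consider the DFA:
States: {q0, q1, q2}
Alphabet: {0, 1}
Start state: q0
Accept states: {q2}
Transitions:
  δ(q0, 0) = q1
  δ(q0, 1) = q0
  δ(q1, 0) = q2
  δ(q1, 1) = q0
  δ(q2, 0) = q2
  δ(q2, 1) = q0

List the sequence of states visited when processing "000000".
read '0': q0 → q1
  read '0': q1 → q2
  read '0': q2 → q2
  read '0': q2 → q2
  read '0': q2 → q2
  read '0': q2 → q2
q0 -> q1 -> q2 -> q2 -> q2 -> q2 -> q2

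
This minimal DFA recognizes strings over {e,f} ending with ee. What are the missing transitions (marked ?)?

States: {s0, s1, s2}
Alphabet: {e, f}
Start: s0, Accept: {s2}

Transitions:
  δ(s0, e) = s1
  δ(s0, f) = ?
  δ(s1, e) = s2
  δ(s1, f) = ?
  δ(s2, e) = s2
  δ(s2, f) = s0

From the language and accept set, identify what each state tracks — s0: last symbol not e; s1: one trailing e; s2: two trailing e's.
Each missing δ(q, a) is the state matching the new tracked value after reading a.
δ(s0, f) = s0; δ(s1, f) = s0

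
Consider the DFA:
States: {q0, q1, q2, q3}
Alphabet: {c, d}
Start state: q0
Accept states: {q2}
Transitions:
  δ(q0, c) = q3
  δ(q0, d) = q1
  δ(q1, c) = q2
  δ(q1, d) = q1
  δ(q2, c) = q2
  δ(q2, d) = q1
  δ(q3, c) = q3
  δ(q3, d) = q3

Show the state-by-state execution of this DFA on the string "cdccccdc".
read 'c': q0 → q3
  read 'd': q3 → q3
  read 'c': q3 → q3
  read 'c': q3 → q3
  read 'c': q3 → q3
  read 'c': q3 → q3
  read 'd': q3 → q3
  read 'c': q3 → q3
q0 -> q3 -> q3 -> q3 -> q3 -> q3 -> q3 -> q3 -> q3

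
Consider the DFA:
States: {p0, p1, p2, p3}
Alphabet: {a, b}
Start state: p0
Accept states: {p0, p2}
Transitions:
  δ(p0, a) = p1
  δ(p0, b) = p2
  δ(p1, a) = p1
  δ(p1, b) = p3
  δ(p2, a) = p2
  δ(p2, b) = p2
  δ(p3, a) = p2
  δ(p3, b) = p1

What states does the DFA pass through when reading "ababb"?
read 'a': p0 → p1
  read 'b': p1 → p3
  read 'a': p3 → p2
  read 'b': p2 → p2
  read 'b': p2 → p2
p0 -> p1 -> p3 -> p2 -> p2 -> p2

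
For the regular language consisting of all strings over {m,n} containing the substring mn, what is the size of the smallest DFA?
By Myhill–Nerode, count the distinguishable equivalence classes: 3 classes — one per longest suffix of the input that is a prefix of 'mn' (lengths 0 through 1), plus an absorbing 'already seen mn' class.
3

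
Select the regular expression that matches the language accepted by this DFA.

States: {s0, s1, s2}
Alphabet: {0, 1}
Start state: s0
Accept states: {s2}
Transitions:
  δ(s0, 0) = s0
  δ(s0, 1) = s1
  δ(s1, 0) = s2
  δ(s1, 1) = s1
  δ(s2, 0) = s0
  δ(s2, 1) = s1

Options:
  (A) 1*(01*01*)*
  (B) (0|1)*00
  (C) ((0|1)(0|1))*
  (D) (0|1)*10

Check each option against the DFA on short strings; one disagreement eliminates an option:
  (A) 1*(01*01*)*: on ε the DFA stays in s0 and rejects (s0 ∉ Accept), but the regex matches it → eliminate
  (B) (0|1)*00: on '00' the DFA goes s0 → s0 → s0 and rejects (s0 ∉ Accept), but the regex matches it → eliminate
  (C) ((0|1)(0|1))*: on ε the DFA stays in s0 and rejects (s0 ∉ Accept), but the regex matches it → eliminate
  (D) (0|1)*10: agrees with the DFA on every string of length ≤ 6
Only (D) is consistent with the DFA.
(D) (0|1)*10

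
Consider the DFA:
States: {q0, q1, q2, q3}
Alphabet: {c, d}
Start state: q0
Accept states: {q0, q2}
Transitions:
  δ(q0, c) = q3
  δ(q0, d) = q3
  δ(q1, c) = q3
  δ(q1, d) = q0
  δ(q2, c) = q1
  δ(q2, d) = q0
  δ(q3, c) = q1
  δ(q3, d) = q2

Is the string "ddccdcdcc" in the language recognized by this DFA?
Processing string "ddccdcdcc":
  q0 --d--> q3
  q3 --d--> q2
  q2 --c--> q1
  q1 --c--> q3
  q3 --d--> q2
  q2 --c--> q1
  q1 --d--> q0
  q0 --c--> q3
  q3 --c--> q1
Final state: q1
Accept states: {q0, q2}
No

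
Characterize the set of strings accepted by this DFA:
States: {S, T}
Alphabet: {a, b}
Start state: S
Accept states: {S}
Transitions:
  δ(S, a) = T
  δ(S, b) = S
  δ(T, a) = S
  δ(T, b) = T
Testing a few strings:
  'ba' → reject
  'b' → accept
  'aaa' → reject
  'baa' → accept
State roles: S=even number of a's so far; T=odd number of a's so far
All strings over {a,b} with an even number of a's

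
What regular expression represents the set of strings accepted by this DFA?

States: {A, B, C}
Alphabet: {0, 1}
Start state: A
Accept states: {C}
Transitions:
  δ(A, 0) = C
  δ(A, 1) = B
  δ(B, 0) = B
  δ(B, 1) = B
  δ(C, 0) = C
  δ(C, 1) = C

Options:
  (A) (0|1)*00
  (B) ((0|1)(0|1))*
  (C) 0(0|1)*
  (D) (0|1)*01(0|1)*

Check each option against the DFA on short strings; one disagreement eliminates an option:
  (A) (0|1)*00: on '0' the DFA goes A → C and accepts (C ∈ Accept), but the regex does not match it → eliminate
  (B) ((0|1)(0|1))*: on ε the DFA stays in A and rejects (A ∉ Accept), but the regex matches it → eliminate
  (C) 0(0|1)*: agrees with the DFA on every string of length ≤ 6
  (D) (0|1)*01(0|1)*: on '0' the DFA goes A → C and accepts (C ∈ Accept), but the regex does not match it → eliminate
Only (C) is consistent with the DFA.
(C) 0(0|1)*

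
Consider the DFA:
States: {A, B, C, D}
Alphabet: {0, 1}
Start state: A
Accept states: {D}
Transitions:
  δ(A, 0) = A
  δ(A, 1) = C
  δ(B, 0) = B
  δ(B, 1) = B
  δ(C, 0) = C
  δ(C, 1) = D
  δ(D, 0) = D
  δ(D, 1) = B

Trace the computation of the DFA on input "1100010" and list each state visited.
read '1': A → C
  read '1': C → D
  read '0': D → D
  read '0': D → D
  read '0': D → D
  read '1': D → B
  read '0': B → B
A -> C -> D -> D -> D -> D -> B -> B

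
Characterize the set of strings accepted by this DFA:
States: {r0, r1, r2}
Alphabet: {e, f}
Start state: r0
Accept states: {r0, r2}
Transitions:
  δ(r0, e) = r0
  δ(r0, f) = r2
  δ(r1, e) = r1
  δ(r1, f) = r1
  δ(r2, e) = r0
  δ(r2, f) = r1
Testing a few strings:
  'ee' → accept
  'ffe' → reject
  'e' → accept
  'f' → accept
State roles: r0=last symbol not f (ok); r1=saw ff (dead); r2=last symbol f (ok)
All strings over {e,f} with no two consecutive f's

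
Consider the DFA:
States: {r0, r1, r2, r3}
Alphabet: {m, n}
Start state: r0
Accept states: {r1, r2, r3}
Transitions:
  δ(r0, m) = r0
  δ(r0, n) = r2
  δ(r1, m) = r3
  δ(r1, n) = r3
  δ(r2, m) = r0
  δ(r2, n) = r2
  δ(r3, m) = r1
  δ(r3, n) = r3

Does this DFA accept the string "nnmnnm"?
Processing string "nnmnnm":
  r0 --n--> r2
  r2 --n--> r2
  r2 --m--> r0
  r0 --n--> r2
  r2 --n--> r2
  r2 --m--> r0
Final state: r0
Accept states: {r1, r2, r3}
No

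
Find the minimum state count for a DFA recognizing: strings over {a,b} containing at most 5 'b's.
By Myhill–Nerode, count the distinguishable equivalence classes: 7 classes — having seen 0, 1, …, 5, or >5 copies of 'b'; counts 0 through 5 are accepting and >5 is dead.
7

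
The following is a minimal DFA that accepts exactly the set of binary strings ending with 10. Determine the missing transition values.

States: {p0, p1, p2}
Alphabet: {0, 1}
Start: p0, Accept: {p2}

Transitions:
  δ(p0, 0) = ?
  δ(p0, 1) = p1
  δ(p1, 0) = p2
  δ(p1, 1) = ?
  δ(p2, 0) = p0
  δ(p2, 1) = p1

From the language and accept set, identify what each state tracks — p0: no suffix match; p1: one trailing 1; p2: suffix is 10.
Each missing δ(q, a) is the state matching the new tracked value after reading a.
δ(p0, 0) = p0; δ(p1, 1) = p1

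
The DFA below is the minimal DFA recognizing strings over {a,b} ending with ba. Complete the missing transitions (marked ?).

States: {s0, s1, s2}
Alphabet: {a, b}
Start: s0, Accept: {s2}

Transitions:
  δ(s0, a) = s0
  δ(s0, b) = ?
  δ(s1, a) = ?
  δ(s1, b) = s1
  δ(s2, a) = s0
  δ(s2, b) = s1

From the language and accept set, identify what each state tracks — s0: no suffix match; s1: one trailing b; s2: suffix is ba.
Each missing δ(q, a) is the state matching the new tracked value after reading a.
δ(s0, b) = s1; δ(s1, a) = s2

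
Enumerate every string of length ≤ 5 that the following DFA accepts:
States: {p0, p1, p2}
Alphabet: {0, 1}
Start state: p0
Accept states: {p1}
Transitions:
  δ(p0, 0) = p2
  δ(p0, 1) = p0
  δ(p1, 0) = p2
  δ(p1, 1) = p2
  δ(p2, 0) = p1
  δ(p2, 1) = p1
00, 01, 100, 101, 0000, 0001, 0010, 0011, 0100, 0101, 0110, 0111, 1100, 1101, 10000, 10001, 10010, 10011, 10100, 10101, 10110, 10111, 11100, 11101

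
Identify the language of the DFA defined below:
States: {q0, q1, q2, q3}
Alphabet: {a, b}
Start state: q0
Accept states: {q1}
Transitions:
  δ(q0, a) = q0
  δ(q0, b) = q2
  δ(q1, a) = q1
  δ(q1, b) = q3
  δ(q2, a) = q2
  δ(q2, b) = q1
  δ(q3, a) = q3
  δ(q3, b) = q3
Testing a few strings:
  'a' → reject
  'b' → reject
  'aba' → reject
  'ba' → reject
State roles: q0=zero b's; q1=two b's; q2=one b; q3=≥ three b's (dead)
All strings over {a,b} containing exactly two b's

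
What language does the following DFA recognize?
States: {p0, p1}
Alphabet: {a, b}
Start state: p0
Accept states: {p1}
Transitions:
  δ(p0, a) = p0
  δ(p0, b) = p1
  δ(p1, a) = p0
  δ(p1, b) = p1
Testing a few strings:
  'a' → reject
  'b' → accept
  'aa' → reject
  'bb' → accept
State roles: p0=last symbol not b; p1=last symbol is b
All strings over {a,b} ending with b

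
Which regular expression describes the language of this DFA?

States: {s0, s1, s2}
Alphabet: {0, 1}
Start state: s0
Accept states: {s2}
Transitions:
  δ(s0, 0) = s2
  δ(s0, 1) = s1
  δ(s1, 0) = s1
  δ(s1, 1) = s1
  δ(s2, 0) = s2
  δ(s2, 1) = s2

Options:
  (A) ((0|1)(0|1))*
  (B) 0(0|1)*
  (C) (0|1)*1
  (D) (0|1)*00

Check each option against the DFA on short strings; one disagreement eliminates an option:
  (A) ((0|1)(0|1))*: on ε the DFA stays in s0 and rejects (s0 ∉ Accept), but the regex matches it → eliminate
  (B) 0(0|1)*: agrees with the DFA on every string of length ≤ 6
  (C) (0|1)*1: on '0' the DFA goes s0 → s2 and accepts (s2 ∈ Accept), but the regex does not match it → eliminate
  (D) (0|1)*00: on '0' the DFA goes s0 → s2 and accepts (s2 ∈ Accept), but the regex does not match it → eliminate
Only (B) is consistent with the DFA.
(B) 0(0|1)*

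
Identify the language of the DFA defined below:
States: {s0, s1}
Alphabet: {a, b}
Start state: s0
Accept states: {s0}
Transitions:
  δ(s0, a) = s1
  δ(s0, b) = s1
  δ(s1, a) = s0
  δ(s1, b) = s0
Testing a few strings:
  'aa' → accept
  'b' → reject
  'aab' → reject
  'bab' → reject
State roles: s0=even length so far; s1=odd length so far
All strings over {a,b} of even length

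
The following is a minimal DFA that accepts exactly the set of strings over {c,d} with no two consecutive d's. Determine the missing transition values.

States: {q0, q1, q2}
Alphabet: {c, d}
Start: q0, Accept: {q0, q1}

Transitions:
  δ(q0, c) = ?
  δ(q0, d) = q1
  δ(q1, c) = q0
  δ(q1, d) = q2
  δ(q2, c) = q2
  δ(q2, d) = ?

From the language and accept set, identify what each state tracks — q0: last symbol not d (ok); q1: last symbol d (ok); q2: saw dd (dead).
Each missing δ(q, a) is the state matching the new tracked value after reading a.
δ(q0, c) = q0; δ(q2, d) = q2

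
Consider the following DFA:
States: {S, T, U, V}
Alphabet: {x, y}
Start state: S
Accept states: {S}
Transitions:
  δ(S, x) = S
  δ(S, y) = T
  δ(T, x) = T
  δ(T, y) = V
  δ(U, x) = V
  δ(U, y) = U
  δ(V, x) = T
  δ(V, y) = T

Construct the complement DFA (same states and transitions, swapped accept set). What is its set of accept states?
Complement accept states = All states \ Original accept states
= {S, T, U, V} \ {S}
{T, U, V}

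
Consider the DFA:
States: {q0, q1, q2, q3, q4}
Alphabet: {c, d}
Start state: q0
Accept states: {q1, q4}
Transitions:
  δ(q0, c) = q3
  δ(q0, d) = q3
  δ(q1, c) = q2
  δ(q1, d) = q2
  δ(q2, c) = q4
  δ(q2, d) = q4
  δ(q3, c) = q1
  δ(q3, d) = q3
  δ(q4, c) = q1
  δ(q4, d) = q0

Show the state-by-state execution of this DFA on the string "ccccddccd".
read 'c': q0 → q3
  read 'c': q3 → q1
  read 'c': q1 → q2
  read 'c': q2 → q4
  read 'd': q4 → q0
  read 'd': q0 → q3
  read 'c': q3 → q1
  read 'c': q1 → q2
  read 'd': q2 → q4
q0 -> q3 -> q1 -> q2 -> q4 -> q0 -> q3 -> q1 -> q2 -> q4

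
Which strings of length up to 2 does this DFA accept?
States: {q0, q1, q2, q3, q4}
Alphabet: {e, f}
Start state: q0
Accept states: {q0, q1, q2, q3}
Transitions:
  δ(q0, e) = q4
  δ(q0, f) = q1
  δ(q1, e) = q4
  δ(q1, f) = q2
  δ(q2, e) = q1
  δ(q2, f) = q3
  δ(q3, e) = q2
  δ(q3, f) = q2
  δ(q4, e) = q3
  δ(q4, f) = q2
ε, f, ee, ef, ff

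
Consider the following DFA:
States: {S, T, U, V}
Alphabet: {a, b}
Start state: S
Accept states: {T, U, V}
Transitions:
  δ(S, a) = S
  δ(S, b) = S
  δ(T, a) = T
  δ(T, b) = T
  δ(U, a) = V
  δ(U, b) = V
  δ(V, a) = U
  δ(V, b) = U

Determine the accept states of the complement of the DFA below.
Complement accept states = All states \ Original accept states
= {S, T, U, V} \ {T, U, V}
{S}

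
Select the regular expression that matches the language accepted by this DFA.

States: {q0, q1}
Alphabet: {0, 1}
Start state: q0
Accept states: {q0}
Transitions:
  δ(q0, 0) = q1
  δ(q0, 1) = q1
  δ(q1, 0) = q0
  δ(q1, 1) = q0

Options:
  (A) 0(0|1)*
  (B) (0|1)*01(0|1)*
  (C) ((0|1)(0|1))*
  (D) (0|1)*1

Check each option against the DFA on short strings; one disagreement eliminates an option:
  (A) 0(0|1)*: on ε the DFA stays in q0 and accepts (q0 ∈ Accept), but the regex does not match it → eliminate
  (B) (0|1)*01(0|1)*: on ε the DFA stays in q0 and accepts (q0 ∈ Accept), but the regex does not match it → eliminate
  (C) ((0|1)(0|1))*: agrees with the DFA on every string of length ≤ 6
  (D) (0|1)*1: on ε the DFA stays in q0 and accepts (q0 ∈ Accept), but the regex does not match it → eliminate
Only (C) is consistent with the DFA.
(C) ((0|1)(0|1))*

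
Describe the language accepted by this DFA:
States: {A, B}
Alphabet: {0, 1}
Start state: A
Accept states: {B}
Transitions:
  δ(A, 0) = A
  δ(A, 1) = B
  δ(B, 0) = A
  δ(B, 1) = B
Testing a few strings:
  '0' → reject
  '110' → reject
  '010' → reject
  '11' → accept
State roles: A=last symbol not 1; B=last symbol is 1
All binary strings ending with 1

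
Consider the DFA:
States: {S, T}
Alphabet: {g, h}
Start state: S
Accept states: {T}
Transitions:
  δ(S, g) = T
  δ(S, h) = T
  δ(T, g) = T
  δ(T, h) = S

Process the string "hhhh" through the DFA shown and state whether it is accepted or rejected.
Processing string "hhhh":
  S --h--> T
  T --h--> S
  S --h--> T
  T --h--> S
Final state: S
Accept states: {T}
No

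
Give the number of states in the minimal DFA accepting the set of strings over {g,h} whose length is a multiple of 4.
By Myhill–Nerode, count the distinguishable equivalence classes: 4 classes — one per residue of the length mod 4; class i is distinguished from class j by any string of length (4 − i) mod 4.
4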